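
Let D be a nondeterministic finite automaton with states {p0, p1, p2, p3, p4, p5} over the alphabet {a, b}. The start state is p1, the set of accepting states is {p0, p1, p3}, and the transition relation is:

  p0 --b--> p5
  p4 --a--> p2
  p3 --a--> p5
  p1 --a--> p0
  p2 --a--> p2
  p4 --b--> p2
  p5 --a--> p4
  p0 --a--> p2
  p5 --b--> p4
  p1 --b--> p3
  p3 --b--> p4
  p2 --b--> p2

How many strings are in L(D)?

The useful subgraph on states {p0, p1, p3} is acyclic, so L(D) is finite; the longest accepting path visits 2 useful states, giving maximum string length 1.
Counting accepting paths from p1 by length: 1 of length 0, 2 of length 1. Total 3.

3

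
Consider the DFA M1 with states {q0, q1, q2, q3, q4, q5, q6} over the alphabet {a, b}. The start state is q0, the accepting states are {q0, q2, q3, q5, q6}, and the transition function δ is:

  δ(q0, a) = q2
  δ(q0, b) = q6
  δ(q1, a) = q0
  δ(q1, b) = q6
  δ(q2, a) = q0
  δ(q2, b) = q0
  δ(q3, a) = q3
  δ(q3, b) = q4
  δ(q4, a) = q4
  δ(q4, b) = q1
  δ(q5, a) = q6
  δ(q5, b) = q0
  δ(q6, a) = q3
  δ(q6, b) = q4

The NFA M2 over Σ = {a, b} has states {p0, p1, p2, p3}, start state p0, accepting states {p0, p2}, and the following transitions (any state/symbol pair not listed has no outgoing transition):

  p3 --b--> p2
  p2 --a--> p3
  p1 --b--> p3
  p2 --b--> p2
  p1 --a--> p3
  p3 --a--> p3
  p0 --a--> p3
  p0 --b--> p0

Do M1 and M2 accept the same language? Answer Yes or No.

No

The string a is accepted by M1 but rejected by M2.
So L(M1) ≠ L(M2).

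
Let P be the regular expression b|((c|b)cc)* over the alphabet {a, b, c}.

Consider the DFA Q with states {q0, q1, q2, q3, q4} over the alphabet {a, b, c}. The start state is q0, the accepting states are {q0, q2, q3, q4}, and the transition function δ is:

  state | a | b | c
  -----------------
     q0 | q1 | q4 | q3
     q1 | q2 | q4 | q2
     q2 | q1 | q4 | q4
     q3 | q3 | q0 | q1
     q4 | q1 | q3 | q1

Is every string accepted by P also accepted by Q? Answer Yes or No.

Converting the expression P to a DFA (subset construction, then merging equivalent states) gives the minimal DFA with states {p0, p1, p2, p3, p4, p5}, start state p0, accepting states {p0, p2, p5} and transitions p0: a→p1, b→p2, c→p3; p1: a→p1, b→p1, c→p1; p2: a→p1, b→p1, c→p4; p3: a→p1, b→p1, c→p4; p4: a→p1, b→p1, c→p5; p5: a→p1, b→p3, c→p3.
Exploring the product automaton P × Q from the start pair (p0, q0), following both machines on each input symbol, reaches 11 state pairs: (p0, q0), (p1, q1), (p2, q4), (p3, q3), (p1, q2), (p1, q4), (p1, q3), (p4, q1), (p1, q0), (p5, q2), (p3, q4).
P accepts in {p0, p2, p5} and Q accepts in {q0, q2, q3, q4}. The reachable pairs whose P-component is accepting are (p0, q0), (p2, q4), (p5, q2); in each of them the Q-component is accepting too, so the product for L(P) \ L(Q) (P-component accepting, Q-component rejecting) has no reachable accepting pair and the difference is empty.
Hence every string in L(P) is also in L(Q).

Yes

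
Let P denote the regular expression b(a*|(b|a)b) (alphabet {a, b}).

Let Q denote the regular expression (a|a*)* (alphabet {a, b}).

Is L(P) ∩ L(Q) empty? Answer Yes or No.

Converting the expression P to a DFA (subset construction, then merging equivalent states) gives the minimal DFA with states {p0, p1, p2, p3, p4, p5, p6}, start state p0, accepting states {p2, p3, p5, p6} and transitions p0: a→p1, b→p2; p1: a→p1, b→p1; p2: a→p3, b→p4; p3: a→p5, b→p6; p4: a→p1, b→p6; p5: a→p5, b→p1; p6: a→p1, b→p1.
Converting the expression Q to a DFA (subset construction, then merging equivalent states) gives the minimal DFA with states {q0, q1}, start state q0, accepting states {q0} and transitions q0: a→q0, b→q1; q1: a→q1, b→q1.
Exploring the product automaton P × Q from the start pair (p0, q0), following both machines on each input symbol, reaches 8 state pairs: (p0, q0), (p1, q0), (p2, q1), (p1, q1), (p3, q1), (p4, q1), (p5, q1), (p6, q1).
P accepts in {p2, p3, p5, p6} and Q accepts in {q0}; no reachable pair has both components accepting, so no string drives both machines to acceptance simultaneously and L(P) ∩ L(Q) = ∅.
So no string is accepted by both, and the intersection is empty.

Yes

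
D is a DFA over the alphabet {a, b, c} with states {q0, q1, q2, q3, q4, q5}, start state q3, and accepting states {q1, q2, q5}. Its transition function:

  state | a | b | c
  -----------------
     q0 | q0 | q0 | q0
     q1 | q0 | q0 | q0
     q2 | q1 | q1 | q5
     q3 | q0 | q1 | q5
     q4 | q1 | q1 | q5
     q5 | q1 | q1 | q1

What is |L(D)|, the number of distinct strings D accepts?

5

The useful subgraph on states {q1, q3, q5} is acyclic, so L(D) is finite; the longest accepting path visits 3 useful states, giving maximum string length 2.
Counting accepting paths from q3 by length: 2 of length 1, 3 of length 2. Total 5.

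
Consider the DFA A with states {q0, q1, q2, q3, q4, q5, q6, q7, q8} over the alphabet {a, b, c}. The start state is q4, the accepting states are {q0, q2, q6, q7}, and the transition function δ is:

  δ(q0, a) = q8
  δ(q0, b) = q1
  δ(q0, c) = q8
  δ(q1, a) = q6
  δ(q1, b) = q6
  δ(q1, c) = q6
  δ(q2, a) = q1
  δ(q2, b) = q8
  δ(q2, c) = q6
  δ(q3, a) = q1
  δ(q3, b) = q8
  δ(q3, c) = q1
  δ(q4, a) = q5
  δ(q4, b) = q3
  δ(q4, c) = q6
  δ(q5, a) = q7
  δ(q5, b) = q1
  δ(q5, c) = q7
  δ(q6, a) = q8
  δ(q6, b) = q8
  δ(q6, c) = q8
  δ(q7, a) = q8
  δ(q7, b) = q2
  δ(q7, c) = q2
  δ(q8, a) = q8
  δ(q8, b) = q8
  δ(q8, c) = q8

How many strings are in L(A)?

The useful subgraph on states {q1, q2, q3, q4, q5, q6, q7} is acyclic, so L(A) is finite; the longest accepting path visits 6 useful states, giving maximum string length 5.
Counting accepting paths from q4 by length: 1 of length 1, 2 of length 2, 13 of length 3, 4 of length 4, 12 of length 5. Total 32.

32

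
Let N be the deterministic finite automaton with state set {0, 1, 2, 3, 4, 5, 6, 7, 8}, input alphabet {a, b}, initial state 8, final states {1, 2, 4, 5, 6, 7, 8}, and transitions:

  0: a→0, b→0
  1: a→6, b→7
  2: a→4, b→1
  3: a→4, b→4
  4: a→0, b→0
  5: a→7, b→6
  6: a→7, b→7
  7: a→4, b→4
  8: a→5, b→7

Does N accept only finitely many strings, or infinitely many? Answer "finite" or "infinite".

finite

The useful states (reachable from 8 and able to reach an accepting state) are {4, 5, 6, 7, 8}.
Restricted to these states the transition graph has no cycle, so every accepting path has bounded length and L is finite.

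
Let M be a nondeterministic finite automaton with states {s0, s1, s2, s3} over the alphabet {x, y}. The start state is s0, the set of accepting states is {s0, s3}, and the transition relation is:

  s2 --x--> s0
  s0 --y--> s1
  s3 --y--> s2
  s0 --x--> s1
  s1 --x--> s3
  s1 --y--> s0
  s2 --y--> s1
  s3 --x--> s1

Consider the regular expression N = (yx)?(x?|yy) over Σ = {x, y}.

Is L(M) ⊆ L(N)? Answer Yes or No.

No

The string xx is in L(M) but not in L(N).
So L(M) ⊄ L(N).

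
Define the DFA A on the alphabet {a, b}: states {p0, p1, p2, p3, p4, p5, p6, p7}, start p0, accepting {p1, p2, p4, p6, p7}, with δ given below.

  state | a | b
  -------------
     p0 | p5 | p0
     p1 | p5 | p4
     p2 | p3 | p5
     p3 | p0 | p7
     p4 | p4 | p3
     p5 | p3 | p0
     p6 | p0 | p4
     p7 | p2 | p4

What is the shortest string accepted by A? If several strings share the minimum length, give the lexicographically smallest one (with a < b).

A breadth-first search from p0 reaches an accepting state first via the path p0 → p5 → p3 → p7 on input aab.
No string of length < 3 is accepted (BFS exhausts all shorter strings without reaching an accepting state), and aab is the lexicographically least accepting string of length 3.

aab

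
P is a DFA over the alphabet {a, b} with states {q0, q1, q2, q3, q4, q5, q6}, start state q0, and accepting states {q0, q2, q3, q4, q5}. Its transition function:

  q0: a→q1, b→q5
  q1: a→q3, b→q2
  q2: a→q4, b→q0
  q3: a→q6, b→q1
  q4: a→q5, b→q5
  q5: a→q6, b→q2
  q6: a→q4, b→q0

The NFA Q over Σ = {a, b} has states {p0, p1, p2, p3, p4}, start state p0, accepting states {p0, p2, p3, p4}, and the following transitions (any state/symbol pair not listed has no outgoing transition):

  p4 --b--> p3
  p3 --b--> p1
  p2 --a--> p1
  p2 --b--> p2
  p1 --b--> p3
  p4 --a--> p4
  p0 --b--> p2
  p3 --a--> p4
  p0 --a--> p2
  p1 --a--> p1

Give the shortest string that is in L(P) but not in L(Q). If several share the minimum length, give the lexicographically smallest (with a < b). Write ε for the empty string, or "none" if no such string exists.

The string aa is accepted by P but not by Q.
No shorter string lies in the difference, and aa is the lexicographically first length-2 string in L(P) \ L(Q).

aa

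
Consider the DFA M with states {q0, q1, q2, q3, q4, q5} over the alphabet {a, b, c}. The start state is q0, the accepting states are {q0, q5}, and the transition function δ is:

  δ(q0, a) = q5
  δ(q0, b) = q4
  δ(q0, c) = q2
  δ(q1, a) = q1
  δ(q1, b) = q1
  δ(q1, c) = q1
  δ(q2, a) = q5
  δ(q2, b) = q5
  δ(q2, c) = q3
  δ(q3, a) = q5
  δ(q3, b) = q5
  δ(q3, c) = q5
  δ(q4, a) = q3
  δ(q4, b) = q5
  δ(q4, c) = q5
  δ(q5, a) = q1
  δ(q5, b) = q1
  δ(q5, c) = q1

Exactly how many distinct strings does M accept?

The useful subgraph on states {q0, q2, q3, q4, q5} is acyclic, so L(M) is finite; the longest accepting path visits 4 useful states, giving maximum string length 3.
Counting accepting paths from q0 by length: 1 of length 0, 1 of length 1, 4 of length 2, 6 of length 3. Total 12.

12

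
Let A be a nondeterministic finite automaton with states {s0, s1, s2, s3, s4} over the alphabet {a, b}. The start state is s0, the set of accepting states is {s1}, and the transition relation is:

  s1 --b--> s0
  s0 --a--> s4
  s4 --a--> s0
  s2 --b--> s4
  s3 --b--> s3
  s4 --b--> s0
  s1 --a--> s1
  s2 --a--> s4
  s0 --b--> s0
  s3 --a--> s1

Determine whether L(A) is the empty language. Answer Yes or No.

Yes

The states reachable from the start state are {s0, s4}.
None of the accepting states {s1} is reachable, so no string is accepted and L(A) = ∅.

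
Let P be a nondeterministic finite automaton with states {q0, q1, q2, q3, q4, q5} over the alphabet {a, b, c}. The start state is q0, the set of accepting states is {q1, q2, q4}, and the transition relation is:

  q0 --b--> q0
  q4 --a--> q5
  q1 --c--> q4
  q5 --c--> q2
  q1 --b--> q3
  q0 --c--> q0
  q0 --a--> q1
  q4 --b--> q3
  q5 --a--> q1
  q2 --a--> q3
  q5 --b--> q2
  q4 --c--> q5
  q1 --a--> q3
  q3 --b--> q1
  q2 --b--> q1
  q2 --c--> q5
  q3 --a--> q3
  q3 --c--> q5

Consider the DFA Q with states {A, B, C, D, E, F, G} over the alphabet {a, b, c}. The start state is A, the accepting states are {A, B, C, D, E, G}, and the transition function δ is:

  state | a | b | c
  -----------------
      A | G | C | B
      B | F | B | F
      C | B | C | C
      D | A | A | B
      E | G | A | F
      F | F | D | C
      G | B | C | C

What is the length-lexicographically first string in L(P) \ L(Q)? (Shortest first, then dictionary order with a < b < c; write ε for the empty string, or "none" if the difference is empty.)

The string ca is accepted by P but not by Q.
No shorter string lies in the difference, and ca is the lexicographically first length-2 string in L(P) \ L(Q).

ca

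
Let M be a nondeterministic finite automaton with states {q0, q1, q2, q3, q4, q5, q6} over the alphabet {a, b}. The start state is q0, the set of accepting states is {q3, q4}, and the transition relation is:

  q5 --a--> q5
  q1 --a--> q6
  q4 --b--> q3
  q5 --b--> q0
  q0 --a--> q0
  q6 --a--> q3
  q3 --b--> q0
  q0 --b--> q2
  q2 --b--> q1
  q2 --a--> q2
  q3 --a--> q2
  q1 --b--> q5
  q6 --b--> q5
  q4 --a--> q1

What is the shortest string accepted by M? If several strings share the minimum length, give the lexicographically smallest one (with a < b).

bbaa

A breadth-first search from q0 reaches an accepting state first via the path q0 → q2 → q1 → q6 → q3 on input bbaa.
No string of length < 4 is accepted (BFS exhausts all shorter strings without reaching an accepting state), and bbaa is the lexicographically least accepting string of length 4.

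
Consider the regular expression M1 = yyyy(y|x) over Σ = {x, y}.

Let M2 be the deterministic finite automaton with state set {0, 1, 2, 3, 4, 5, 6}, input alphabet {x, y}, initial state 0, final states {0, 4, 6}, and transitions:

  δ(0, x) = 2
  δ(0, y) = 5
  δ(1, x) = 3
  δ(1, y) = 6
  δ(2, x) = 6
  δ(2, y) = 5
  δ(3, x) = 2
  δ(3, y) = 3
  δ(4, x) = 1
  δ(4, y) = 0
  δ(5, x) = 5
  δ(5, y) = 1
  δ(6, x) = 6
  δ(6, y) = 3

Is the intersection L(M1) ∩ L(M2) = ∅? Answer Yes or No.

Converting the expression M1 to a DFA (subset construction, then merging equivalent states) gives the minimal DFA with states {r0, r1, r2, r3, r4, r5, r6}, start state r0, accepting states {r6} and transitions r0: x→r1, y→r2; r1: x→r1, y→r1; r2: x→r1, y→r3; r3: x→r1, y→r4; r4: x→r1, y→r5; r5: x→r6, y→r6; r6: x→r1, y→r1.
Exploring the product automaton M1 × M2 from the start pair (r0, 0), following both machines on each input symbol, reaches 12 state pairs: (r0, 0), (r1, 2), (r2, 5), (r1, 6), (r1, 5), (r3, 1), (r1, 3), (r1, 1), (r4, 6), (r5, 3), (r6, 2), (r6, 3).
M1 accepts in {r6} and M2 accepts in {0, 4, 6}; no reachable pair has both components accepting, so no string drives both machines to acceptance simultaneously and L(M1) ∩ L(M2) = ∅.
So no string is accepted by both, and the intersection is empty.

Yes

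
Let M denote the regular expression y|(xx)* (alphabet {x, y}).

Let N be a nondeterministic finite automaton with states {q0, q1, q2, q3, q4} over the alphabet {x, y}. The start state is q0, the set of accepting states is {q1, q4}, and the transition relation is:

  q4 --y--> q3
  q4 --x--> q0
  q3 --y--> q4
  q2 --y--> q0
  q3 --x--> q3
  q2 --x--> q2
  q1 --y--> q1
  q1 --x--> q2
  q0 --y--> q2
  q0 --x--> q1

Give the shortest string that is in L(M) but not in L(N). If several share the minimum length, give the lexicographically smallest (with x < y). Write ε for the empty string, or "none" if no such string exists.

The empty string ε is accepted by M but not by N.
Since ε is the unique shortest string, it is the required witness.

ε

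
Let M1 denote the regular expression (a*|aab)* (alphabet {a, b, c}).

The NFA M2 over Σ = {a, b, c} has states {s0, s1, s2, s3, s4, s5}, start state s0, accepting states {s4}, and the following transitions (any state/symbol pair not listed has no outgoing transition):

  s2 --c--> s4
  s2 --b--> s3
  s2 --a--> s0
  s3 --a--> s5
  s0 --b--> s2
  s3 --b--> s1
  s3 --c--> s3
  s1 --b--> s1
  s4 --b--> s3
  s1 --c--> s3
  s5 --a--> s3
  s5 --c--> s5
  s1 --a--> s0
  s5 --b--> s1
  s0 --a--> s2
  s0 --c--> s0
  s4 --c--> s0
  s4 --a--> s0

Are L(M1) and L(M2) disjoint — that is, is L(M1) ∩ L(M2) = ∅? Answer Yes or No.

Converting the expression M1 to a DFA (subset construction, then merging equivalent states) gives the minimal DFA with states {r0, r1, r2, r3}, start state r0, accepting states {r0, r1, r3} and transitions r0: a→r1, b→r2, c→r2; r1: a→r3, b→r2, c→r2; r2: a→r2, b→r2, c→r2; r3: a→r3, b→r0, c→r2.
Exploring the product automaton M1 × M2 from the start pair (r0, s0), following both machines on each input symbol, reaches 17 state pairs: (r0, s0), (r1, s2), (r2, s2), (r2, s0), (r3, s0), (r2, s3), (r2, s4), (r3, s2), (r0, s2), (r2, s5), (r2, s1), (r0, s3), (r1, s0), (r1, s5), (r3, s3), (r3, s5), (r0, s1).
M1 accepts in {r0, r1, r3} and M2 accepts in {s4}; no reachable pair has both components accepting, so no string drives both machines to acceptance simultaneously and L(M1) ∩ L(M2) = ∅.
So no string is accepted by both, and the intersection is empty.

Yes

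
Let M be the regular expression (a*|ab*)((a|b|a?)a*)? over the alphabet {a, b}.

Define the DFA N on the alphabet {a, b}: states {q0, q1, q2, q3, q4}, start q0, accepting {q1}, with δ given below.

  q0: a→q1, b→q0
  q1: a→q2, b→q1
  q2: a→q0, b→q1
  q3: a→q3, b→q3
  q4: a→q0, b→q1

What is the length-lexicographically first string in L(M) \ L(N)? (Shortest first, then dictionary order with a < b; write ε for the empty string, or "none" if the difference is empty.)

ε

The empty string ε is accepted by M but not by N.
Since ε is the unique shortest string, it is the required witness.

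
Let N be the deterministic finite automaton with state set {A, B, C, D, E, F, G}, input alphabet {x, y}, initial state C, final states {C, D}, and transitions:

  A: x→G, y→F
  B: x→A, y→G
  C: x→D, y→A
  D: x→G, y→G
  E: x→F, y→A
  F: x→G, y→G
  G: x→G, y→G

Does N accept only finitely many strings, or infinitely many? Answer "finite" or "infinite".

The useful states (reachable from C and able to reach an accepting state) are {C, D}.
Restricted to these states the transition graph has no cycle, so every accepting path has bounded length and L is finite.

finite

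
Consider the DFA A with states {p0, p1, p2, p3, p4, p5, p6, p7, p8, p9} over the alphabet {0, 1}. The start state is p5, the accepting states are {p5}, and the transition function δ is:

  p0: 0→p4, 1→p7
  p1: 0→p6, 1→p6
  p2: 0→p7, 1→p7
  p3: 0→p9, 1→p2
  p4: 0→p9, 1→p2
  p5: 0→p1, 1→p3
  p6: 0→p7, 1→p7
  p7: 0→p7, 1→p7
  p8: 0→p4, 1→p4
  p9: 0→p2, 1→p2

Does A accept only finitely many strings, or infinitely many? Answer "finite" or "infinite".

finite

The useful states (reachable from p5 and able to reach an accepting state) are {p5}.
Restricted to these states the transition graph has no cycle, so every accepting path has bounded length and L is finite.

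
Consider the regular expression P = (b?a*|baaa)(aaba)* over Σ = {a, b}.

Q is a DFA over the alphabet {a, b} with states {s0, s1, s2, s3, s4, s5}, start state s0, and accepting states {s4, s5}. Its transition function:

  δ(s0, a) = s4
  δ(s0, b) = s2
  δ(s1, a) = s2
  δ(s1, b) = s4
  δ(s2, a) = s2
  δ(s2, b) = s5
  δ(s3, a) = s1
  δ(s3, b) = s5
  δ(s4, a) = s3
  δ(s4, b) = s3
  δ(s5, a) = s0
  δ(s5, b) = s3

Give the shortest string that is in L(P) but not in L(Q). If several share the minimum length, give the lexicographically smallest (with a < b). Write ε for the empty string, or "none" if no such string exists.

The empty string ε is accepted by P but not by Q.
Since ε is the unique shortest string, it is the required witness.

ε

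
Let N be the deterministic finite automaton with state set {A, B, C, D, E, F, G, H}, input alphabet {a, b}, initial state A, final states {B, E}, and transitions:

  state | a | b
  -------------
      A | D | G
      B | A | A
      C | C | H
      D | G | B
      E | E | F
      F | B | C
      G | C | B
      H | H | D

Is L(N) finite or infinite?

infinite

State A is reachable from the start and can reach an accepting state, and it lies on the cycle A → D → B → A.
Traversing that cycle any number of times yields accepted strings of unbounded length, so the language is infinite.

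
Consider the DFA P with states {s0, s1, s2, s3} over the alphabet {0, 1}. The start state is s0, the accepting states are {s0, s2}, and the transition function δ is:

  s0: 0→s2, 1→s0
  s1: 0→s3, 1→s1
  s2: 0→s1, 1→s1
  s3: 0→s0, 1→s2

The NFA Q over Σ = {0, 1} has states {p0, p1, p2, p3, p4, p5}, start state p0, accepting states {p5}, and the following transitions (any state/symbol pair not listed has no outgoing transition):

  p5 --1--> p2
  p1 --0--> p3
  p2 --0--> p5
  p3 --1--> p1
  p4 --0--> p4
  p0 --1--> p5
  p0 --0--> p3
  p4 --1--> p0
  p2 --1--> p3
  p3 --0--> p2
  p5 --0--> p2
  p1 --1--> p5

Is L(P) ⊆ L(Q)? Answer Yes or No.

The empty string ε is in L(P) but not in L(Q).
So L(P) ⊄ L(Q).

No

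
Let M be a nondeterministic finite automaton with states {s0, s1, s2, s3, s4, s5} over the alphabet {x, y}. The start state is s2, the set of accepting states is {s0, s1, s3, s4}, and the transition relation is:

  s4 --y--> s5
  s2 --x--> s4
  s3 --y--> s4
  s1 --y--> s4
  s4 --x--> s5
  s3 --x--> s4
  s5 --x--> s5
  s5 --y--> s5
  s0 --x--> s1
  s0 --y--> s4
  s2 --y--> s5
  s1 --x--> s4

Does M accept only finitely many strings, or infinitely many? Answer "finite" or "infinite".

The useful states (reachable from s2 and able to reach an accepting state) are {s2, s4}.
Restricted to these states the transition graph has no cycle, so every accepting path has bounded length and L is finite.

finite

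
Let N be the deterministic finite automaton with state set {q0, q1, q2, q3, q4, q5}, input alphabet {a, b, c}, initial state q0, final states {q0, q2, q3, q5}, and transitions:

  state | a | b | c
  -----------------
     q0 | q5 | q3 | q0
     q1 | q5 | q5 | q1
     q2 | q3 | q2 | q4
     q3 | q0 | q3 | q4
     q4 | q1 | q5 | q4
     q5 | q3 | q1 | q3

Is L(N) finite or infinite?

State q0 is reachable from the start and can reach an accepting state, and it lies on the cycle q0 → q0.
Traversing that cycle any number of times yields accepted strings of unbounded length, so the language is infinite.

infinite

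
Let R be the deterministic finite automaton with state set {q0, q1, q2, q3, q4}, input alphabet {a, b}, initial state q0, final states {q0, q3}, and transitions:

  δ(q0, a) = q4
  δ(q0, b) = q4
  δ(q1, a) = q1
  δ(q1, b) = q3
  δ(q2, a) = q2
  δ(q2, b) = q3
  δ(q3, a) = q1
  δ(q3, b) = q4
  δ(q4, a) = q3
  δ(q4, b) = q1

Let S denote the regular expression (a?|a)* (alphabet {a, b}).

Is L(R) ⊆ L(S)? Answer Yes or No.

The string ba is in L(R) but not in L(S).
So L(R) ⊄ L(S).

No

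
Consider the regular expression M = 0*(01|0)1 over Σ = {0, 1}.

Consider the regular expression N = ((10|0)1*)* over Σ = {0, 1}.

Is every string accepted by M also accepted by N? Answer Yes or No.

Yes

Converting the expression M to a DFA (subset construction, then merging equivalent states) gives the minimal DFA with states {m0, m1, m2, m3, m4}, start state m0, accepting states {m3, m4} and transitions m0: 0→m1, 1→m2; m1: 0→m1, 1→m3; m2: 0→m2, 1→m2; m3: 0→m2, 1→m4; m4: 0→m2, 1→m2.
Converting the expression N to a DFA (subset construction, then merging equivalent states) gives the minimal DFA with states {n0, n1, n2, n3}, start state n0, accepting states {n0, n1} and transitions n0: 0→n1, 1→n2; n1: 0→n1, 1→n1; n2: 0→n1, 1→n3; n3: 0→n3, 1→n3.
Exploring the product automaton M × N from the start pair (m0, n0), following both machines on each input symbol, reaches 7 state pairs: (m0, n0), (m1, n1), (m2, n2), (m3, n1), (m2, n1), (m2, n3), (m4, n1).
M accepts in {m3, m4} and N accepts in {n0, n1}. The reachable pairs whose M-component is accepting are (m3, n1), (m4, n1); in each of them the N-component is accepting too, so the product for L(M) \ L(N) (M-component accepting, N-component rejecting) has no reachable accepting pair and the difference is empty.
Hence every string in L(M) is also in L(N).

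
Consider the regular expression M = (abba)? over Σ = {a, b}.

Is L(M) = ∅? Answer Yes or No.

No

The empty string ε matches the expression, so it belongs to L(M).
Since L(M) contains at least one string, it is not empty.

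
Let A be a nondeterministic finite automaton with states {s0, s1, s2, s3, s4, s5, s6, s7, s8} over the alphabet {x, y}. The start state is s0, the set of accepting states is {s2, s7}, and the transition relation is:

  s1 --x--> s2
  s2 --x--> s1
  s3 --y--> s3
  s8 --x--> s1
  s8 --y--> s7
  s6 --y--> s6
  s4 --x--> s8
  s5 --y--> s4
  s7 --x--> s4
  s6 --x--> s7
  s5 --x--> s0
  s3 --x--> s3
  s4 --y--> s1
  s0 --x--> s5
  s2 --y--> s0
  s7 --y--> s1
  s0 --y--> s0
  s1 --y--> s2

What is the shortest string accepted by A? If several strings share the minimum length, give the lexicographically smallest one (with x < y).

A breadth-first search from s0 reaches an accepting state first via the path s0 → s5 → s4 → s8 → s7 on input xyxy.
No string of length < 4 is accepted (BFS exhausts all shorter strings without reaching an accepting state), and xyxy is the lexicographically least accepting string of length 4.

xyxy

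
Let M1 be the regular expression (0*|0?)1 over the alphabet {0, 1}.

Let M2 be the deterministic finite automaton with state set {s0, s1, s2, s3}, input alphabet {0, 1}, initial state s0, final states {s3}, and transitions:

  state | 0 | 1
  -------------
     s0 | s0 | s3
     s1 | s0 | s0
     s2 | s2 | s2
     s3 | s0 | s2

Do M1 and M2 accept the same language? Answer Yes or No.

The string 101 is accepted by M2 but rejected by M1.
So L(M1) ≠ L(M2).

No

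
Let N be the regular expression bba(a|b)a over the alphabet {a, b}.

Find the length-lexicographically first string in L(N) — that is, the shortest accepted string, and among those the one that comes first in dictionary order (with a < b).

By inspection of the expression, no string of length less than 5 matches, and bbaaa is the lexicographically first match of length 5.

bbaaa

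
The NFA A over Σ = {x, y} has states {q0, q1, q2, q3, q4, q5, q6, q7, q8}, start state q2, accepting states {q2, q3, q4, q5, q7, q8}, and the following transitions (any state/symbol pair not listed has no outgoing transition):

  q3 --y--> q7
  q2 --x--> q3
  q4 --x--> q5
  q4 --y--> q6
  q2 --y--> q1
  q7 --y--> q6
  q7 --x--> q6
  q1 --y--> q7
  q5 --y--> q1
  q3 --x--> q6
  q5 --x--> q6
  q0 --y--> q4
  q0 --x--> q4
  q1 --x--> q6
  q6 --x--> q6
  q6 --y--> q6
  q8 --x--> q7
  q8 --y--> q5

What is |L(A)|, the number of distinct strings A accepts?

4

The useful subgraph on states {q1, q2, q3, q7} is acyclic, so L(A) is finite; the longest accepting path visits 3 useful states, giving maximum string length 2.
Counting accepting paths from q2 by length: 1 of length 0, 1 of length 1, 2 of length 2. Total 4.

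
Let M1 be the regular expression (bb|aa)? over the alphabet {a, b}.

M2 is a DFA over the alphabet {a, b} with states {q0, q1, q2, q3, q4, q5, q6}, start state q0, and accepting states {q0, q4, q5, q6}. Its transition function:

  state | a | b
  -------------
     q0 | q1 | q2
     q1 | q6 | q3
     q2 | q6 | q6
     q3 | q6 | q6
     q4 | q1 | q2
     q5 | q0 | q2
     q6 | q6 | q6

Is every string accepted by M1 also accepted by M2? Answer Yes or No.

Yes

Converting the expression M1 to a DFA (subset construction, then merging equivalent states) gives the minimal DFA with states {r0, r1, r2, r3, r4}, start state r0, accepting states {r0, r3} and transitions r0: a→r1, b→r2; r1: a→r3, b→r4; r2: a→r4, b→r3; r3: a→r4, b→r4; r4: a→r4, b→r4.
Exploring the product automaton M1 × M2 from the start pair (r0, q0), following both machines on each input symbol, reaches 6 state pairs: (r0, q0), (r1, q1), (r2, q2), (r3, q6), (r4, q3), (r4, q6).
M1 accepts in {r0, r3} and M2 accepts in {q0, q4, q5, q6}. The reachable pairs whose M1-component is accepting are (r0, q0), (r3, q6); in each of them the M2-component is accepting too, so the product for L(M1) \ L(M2) (M1-component accepting, M2-component rejecting) has no reachable accepting pair and the difference is empty.
Hence every string in L(M1) is also in L(M2).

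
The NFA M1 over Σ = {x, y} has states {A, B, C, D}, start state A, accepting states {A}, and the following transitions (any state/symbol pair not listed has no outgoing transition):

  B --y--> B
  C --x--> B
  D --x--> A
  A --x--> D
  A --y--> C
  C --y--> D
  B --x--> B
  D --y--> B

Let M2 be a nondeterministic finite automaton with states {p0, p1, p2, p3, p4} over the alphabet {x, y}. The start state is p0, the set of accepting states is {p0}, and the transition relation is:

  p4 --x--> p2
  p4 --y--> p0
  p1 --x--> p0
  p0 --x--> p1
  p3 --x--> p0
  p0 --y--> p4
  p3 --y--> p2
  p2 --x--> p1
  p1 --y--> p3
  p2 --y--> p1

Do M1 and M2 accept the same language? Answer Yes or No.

No

The string yyx is accepted by M1 but rejected by M2.
So L(M1) ≠ L(M2).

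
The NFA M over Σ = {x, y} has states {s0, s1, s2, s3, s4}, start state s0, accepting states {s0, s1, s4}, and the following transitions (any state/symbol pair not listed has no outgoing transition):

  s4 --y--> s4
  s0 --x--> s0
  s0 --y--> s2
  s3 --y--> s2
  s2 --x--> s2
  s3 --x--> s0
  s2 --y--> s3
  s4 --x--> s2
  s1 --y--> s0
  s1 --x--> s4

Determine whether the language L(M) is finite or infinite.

State s0 is reachable from the start and can reach an accepting state, and it lies on the cycle s0 → s0.
Traversing that cycle any number of times yields accepted strings of unbounded length, so the language is infinite.

infinite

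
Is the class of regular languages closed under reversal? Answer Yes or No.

Reverse every transition of an NFA for L, make the old start state the unique accepting state, and add a fresh start state with ε-moves to the old accepting states; this NFA accepts Lᴿ.
So the regular languages are closed under reversal.

Yes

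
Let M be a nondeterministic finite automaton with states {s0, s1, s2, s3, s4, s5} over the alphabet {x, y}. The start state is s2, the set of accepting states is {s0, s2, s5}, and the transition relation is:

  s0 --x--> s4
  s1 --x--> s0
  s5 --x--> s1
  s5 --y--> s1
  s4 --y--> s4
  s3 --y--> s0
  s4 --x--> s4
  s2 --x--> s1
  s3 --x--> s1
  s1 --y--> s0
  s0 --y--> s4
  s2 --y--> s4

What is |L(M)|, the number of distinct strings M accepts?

The useful subgraph on states {s0, s1, s2} is acyclic, so L(M) is finite; the longest accepting path visits 3 useful states, giving maximum string length 2.
Counting accepting paths from s2 by length: 1 of length 0, 2 of length 2. Total 3.

3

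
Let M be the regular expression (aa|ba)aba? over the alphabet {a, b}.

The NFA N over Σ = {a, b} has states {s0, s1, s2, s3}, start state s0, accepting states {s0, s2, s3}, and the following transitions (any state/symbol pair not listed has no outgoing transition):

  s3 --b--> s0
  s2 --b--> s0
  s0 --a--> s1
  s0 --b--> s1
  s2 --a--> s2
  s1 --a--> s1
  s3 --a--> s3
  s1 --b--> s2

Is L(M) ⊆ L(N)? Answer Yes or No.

Converting the expression M to a DFA (subset construction, then merging equivalent states) gives the minimal DFA with states {m0, m1, m2, m3, m4, m5, m6}, start state m0, accepting states {m5, m6} and transitions m0: a→m1, b→m1; m1: a→m2, b→m3; m2: a→m4, b→m3; m3: a→m3, b→m3; m4: a→m3, b→m5; m5: a→m6, b→m3; m6: a→m3, b→m3.
Exploring the product automaton M × N from the start pair (m0, s0), following both machines on each input symbol, reaches 9 state pairs: (m0, s0), (m1, s1), (m2, s1), (m3, s2), (m4, s1), (m3, s0), (m3, s1), (m5, s2), (m6, s2).
M accepts in {m5, m6} and N accepts in {s0, s2, s3}. The reachable pairs whose M-component is accepting are (m5, s2), (m6, s2); in each of them the N-component is accepting too, so the product for L(M) \ L(N) (M-component accepting, N-component rejecting) has no reachable accepting pair and the difference is empty.
Hence every string in L(M) is also in L(N).

Yes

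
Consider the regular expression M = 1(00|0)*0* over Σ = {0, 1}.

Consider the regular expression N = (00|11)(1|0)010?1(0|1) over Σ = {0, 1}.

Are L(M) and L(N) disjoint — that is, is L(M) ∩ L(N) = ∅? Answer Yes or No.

Converting the expression M to a DFA (subset construction, then merging equivalent states) gives the minimal DFA with states {m0, m1, m2}, start state m0, accepting states {m2} and transitions m0: 0→m1, 1→m2; m1: 0→m1, 1→m1; m2: 0→m2, 1→m1.
Converting the expression N to a DFA (subset construction, then merging equivalent states) gives the minimal DFA with states {n0, n1, n2, n3, n4, n5, n6, n7, n8, n9, n10}, start state n0, accepting states {n10} and transitions n0: 0→n1, 1→n2; n1: 0→n3, 1→n4; n2: 0→n4, 1→n3; n3: 0→n5, 1→n5; n4: 0→n4, 1→n4; n5: 0→n6, 1→n4; n6: 0→n4, 1→n7; n7: 0→n8, 1→n9; n8: 0→n4, 1→n9; n9: 0→n10, 1→n10; n10: 0→n4, 1→n4.
Exploring the product automaton M × N from the start pair (m0, n0), following both machines on each input symbol, reaches 12 state pairs: (m0, n0), (m1, n1), (m2, n2), (m1, n3), (m1, n4), (m2, n4), (m1, n5), (m1, n6), (m1, n7), (m1, n8), (m1, n9), (m1, n10).
M accepts in {m2} and N accepts in {n10}; no reachable pair has both components accepting, so no string drives both machines to acceptance simultaneously and L(M) ∩ L(N) = ∅.
So no string is accepted by both, and the intersection is empty.

Yes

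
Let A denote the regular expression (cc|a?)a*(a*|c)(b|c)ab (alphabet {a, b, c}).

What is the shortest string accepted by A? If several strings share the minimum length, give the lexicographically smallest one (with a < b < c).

bab

By inspection of the expression, no string of length less than 3 matches, and bab is the lexicographically first match of length 3.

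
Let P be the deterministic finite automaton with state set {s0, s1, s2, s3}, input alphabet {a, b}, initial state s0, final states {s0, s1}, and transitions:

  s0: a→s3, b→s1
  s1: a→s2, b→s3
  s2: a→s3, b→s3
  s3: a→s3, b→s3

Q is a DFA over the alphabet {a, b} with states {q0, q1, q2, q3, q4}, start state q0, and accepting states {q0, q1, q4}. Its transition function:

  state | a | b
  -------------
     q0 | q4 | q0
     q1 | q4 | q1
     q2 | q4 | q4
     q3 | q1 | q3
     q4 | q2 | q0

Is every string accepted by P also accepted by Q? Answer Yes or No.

Yes

Exploring the product automaton P × Q from the start pair (s0, q0), following both machines on each input symbol, reaches 6 state pairs: (s0, q0), (s3, q4), (s1, q0), (s3, q2), (s3, q0), (s2, q4).
P accepts in {s0, s1} and Q accepts in {q0, q1, q4}. The reachable pairs whose P-component is accepting are (s0, q0), (s1, q0); in each of them the Q-component is accepting too, so the product for L(P) \ L(Q) (P-component accepting, Q-component rejecting) has no reachable accepting pair and the difference is empty.
Hence every string in L(P) is also in L(Q).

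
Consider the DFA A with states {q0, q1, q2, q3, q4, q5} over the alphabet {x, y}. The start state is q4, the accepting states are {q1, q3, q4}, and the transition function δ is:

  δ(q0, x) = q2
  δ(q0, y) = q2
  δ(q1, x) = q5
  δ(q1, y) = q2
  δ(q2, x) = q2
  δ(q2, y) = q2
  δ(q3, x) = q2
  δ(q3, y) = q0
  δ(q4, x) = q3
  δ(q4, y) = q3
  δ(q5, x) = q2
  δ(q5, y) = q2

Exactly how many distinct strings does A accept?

The useful subgraph on states {q3, q4} is acyclic, so L(A) is finite; the longest accepting path visits 2 useful states, giving maximum string length 1.
Counting accepting paths from q4 by length: 1 of length 0, 2 of length 1. Total 3.

3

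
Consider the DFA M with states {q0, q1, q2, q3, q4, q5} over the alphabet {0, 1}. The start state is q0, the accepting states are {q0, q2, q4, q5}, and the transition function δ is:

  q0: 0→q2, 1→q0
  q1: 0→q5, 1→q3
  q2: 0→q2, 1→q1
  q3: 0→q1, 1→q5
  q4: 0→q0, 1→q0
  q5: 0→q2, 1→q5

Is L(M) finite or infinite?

infinite

State q0 is reachable from the start and can reach an accepting state, and it lies on the cycle q0 → q0.
Traversing that cycle any number of times yields accepted strings of unbounded length, so the language is infinite.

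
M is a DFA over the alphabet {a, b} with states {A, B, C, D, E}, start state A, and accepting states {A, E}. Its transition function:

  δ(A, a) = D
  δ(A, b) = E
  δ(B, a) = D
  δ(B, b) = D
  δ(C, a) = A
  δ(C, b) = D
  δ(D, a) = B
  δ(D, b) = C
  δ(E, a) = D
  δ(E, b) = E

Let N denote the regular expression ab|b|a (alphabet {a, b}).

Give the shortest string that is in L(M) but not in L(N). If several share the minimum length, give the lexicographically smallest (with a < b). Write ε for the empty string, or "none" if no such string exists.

ε

The empty string ε is accepted by M but not by N.
Since ε is the unique shortest string, it is the required witness.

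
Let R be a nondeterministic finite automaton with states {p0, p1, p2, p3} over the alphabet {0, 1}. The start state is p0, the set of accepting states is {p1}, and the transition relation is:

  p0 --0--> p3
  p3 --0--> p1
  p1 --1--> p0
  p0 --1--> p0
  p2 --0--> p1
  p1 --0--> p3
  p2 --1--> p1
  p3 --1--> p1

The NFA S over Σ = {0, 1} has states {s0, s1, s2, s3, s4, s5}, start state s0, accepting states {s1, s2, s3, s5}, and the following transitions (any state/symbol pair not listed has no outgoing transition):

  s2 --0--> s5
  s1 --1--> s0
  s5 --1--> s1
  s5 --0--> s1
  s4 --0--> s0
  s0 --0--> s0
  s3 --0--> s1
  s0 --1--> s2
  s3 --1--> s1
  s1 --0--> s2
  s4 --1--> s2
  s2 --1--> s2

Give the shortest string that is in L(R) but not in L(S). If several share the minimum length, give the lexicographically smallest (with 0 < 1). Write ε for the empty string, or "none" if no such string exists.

The string 00 is accepted by R but not by S.
No shorter string lies in the difference, and 00 is the lexicographically first length-2 string in L(R) \ L(S).

00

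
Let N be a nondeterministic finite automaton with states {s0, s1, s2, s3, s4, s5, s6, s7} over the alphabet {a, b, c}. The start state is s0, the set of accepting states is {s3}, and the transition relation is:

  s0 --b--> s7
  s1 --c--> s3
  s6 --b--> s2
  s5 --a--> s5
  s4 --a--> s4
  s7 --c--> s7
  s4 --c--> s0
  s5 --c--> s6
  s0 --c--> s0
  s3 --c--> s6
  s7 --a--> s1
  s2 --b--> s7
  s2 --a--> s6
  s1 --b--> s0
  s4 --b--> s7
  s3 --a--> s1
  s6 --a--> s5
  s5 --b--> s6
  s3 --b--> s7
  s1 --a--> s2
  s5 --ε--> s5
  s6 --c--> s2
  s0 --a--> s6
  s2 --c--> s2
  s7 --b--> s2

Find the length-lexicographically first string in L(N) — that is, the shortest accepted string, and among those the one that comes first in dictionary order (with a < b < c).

bac

A breadth-first search from s0 reaches an accepting state first via the path s0 → s7 → s1 → s3 on input bac.
No string of length < 3 is accepted (BFS exhausts all shorter strings without reaching an accepting state), and bac is the lexicographically least accepting string of length 3.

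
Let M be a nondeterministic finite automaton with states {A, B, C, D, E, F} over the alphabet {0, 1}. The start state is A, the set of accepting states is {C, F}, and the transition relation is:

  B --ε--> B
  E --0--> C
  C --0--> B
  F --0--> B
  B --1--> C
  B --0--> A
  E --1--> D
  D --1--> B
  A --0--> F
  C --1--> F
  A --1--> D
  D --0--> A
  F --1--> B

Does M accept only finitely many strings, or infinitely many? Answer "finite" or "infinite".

infinite

State A is reachable from the start and can reach an accepting state, and it lies on the cycle A → D → A.
Traversing that cycle any number of times yields accepted strings of unbounded length, so the language is infinite.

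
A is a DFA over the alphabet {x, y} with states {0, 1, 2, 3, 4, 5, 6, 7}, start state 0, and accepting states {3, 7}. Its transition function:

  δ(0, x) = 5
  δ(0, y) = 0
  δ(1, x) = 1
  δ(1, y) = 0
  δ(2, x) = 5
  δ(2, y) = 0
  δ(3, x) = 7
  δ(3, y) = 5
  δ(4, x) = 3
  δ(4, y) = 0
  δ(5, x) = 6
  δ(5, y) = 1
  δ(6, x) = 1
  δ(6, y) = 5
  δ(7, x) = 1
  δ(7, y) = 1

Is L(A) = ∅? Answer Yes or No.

The states reachable from the start state are {0, 1, 5, 6}.
None of the accepting states {3, 7} is reachable, so no string is accepted and L(A) = ∅.

Yes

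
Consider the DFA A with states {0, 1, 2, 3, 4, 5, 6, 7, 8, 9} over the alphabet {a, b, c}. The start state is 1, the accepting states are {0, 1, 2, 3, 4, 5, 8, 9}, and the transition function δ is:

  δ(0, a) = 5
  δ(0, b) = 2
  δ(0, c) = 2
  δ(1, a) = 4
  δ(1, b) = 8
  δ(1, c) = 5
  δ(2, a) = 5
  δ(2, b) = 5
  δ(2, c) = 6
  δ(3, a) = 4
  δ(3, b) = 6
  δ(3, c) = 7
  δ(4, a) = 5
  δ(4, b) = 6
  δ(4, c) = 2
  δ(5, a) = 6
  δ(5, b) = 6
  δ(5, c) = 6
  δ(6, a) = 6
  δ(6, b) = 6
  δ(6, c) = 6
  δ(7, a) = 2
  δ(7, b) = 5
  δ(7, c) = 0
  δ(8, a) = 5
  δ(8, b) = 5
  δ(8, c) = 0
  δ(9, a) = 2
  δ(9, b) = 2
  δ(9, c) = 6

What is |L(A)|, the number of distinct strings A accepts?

18

The useful subgraph on states {0, 1, 2, 4, 5, 8} is acyclic, so L(A) is finite; the longest accepting path visits 5 useful states, giving maximum string length 4.
Counting accepting paths from 1 by length: 1 of length 0, 3 of length 1, 5 of length 2, 5 of length 3, 4 of length 4. Total 18.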